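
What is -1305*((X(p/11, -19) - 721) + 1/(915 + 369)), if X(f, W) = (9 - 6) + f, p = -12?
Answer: 4418046615/4708 ≈ 9.3841e+5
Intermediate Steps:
X(f, W) = 3 + f
-1305*((X(p/11, -19) - 721) + 1/(915 + 369)) = -1305*(((3 - 12/11) - 721) + 1/(915 + 369)) = -1305*(((3 - 12*1/11) - 721) + 1/1284) = -1305*(((3 - 12/11) - 721) + 1/1284) = -1305*((21/11 - 721) + 1/1284) = -1305*(-7910/11 + 1/1284) = -1305*(-10156429/14124) = 4418046615/4708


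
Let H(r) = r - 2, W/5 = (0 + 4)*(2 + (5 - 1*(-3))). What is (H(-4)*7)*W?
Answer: -8400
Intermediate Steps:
W = 200 (W = 5*((0 + 4)*(2 + (5 - 1*(-3)))) = 5*(4*(2 + (5 + 3))) = 5*(4*(2 + 8)) = 5*(4*10) = 5*40 = 200)
H(r) = -2 + r
(H(-4)*7)*W = ((-2 - 4)*7)*200 = -6*7*200 = -42*200 = -8400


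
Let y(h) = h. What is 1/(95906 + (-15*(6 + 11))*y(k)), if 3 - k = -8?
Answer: 1/93101 ≈ 1.0741e-5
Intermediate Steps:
k = 11 (k = 3 - 1*(-8) = 3 + 8 = 11)
1/(95906 + (-15*(6 + 11))*y(k)) = 1/(95906 - 15*(6 + 11)*11) = 1/(95906 - 15*17*11) = 1/(95906 - 255*11) = 1/(95906 - 2805) = 1/93101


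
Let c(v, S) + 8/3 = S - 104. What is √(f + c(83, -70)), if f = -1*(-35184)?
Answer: √315066/3 ≈ 187.10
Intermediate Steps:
c(v, S) = -320/3 + S (c(v, S) = -8/3 + (S - 104) = -8/3 + (-104 + S) = -320/3 + S)
f = 35184
√(f + c(83, -70)) = √(35184 + (-320/3 - 70)) = √(35184 - 530/3) = √(105022/3) = √315066/3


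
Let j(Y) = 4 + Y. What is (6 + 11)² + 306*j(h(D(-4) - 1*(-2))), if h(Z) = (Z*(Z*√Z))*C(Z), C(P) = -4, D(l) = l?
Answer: 1513 - 4896*I*√2 ≈ 1513.0 - 6924.0*I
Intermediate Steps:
h(Z) = -4*Z^(5/2) (h(Z) = (Z*(Z*√Z))*(-4) = (Z*Z^(3/2))*(-4) = Z^(5/2)*(-4) = -4*Z^(5/2))
(6 + 11)² + 306*j(h(D(-4) - 1*(-2))) = (6 + 11)² + 306*(4 - 4*(-4 - 1*(-2))^(5/2)) = 17² + 306*(4 - 4*(-4 + 2)^(5/2)) = 289 + 306*(4 - 16*I*√2) = 289 + (1224 - 4896*I*√2) = 1513 - 4896*I*√2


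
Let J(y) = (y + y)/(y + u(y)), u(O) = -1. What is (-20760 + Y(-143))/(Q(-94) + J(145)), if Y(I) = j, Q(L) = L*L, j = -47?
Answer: -1498104/636337 ≈ -2.3543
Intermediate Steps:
Q(L) = L**2
Y(I) = -47
J(y) = 2*y/(-1 + y) (J(y) = (y + y)/(y - 1) = (2*y)/(-1 + y) = 2*y/(-1 + y))
(-20760 + Y(-143))/(Q(-94) + J(145)) = (-20760 - 47)/((-94)**2 + 2*145/(-1 + 145)) = -20807/(8836 + 2*145/144) = -20807/(8836 + 2*145*(1/144)) = -20807/(8836 + 145/72) = -20807/636337/72 = -20807*72/636337 = -1498104/636337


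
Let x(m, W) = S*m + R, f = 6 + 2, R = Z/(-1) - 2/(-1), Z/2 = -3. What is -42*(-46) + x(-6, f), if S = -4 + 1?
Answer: 1958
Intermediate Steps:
Z = -6 (Z = 2*(-3) = -6)
S = -3
R = 8 (R = -6/(-1) - 2/(-1) = -6*(-1) - 2*(-1) = 6 + 2 = 8)
f = 8
x(m, W) = 8 - 3*m (x(m, W) = -3*m + 8 = 8 - 3*m)
-42*(-46) + x(-6, f) = -42*(-46) + (8 - 3*(-6)) = 1932 + (8 + 18) = 1932 + 26 = 1958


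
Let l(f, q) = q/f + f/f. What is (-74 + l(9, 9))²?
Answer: 5184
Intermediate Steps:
l(f, q) = 1 + q/f (l(f, q) = q/f + 1 = 1 + q/f)
(-74 + l(9, 9))² = (-74 + (9 + 9)/9)² = (-74 + (⅑)*18)² = (-74 + 2)² = (-72)² = 5184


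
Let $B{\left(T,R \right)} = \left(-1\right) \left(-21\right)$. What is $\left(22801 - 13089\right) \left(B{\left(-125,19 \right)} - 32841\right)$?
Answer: $-318747840$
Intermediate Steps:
$B{\left(T,R \right)} = 21$
$\left(22801 - 13089\right) \left(B{\left(-125,19 \right)} - 32841\right) = \left(22801 - 13089\right) \left(21 - 32841\right) = 9712 \left(-32820\right) = -318747840$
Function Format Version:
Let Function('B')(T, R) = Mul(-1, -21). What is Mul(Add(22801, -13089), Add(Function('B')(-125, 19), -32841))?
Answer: -318747840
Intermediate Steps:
Function('B')(T, R) = 21
Mul(Add(22801, -13089), Add(Function('B')(-125, 19), -32841)) = Mul(Add(22801, -13089), Add(21, -32841)) = Mul(9712, -32820) = -318747840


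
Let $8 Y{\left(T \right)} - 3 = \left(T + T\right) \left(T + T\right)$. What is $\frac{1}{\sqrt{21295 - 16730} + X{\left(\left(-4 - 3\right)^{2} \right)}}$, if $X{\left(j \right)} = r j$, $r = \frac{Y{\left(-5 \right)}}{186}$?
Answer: $- \frac{7509936}{10082095151} + \frac{2214144 \sqrt{4565}}{10082095151} \approx 0.014093$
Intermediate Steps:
$Y{\left(T \right)} = \frac{3}{8} + \frac{T^{2}}{2}$ ($Y{\left(T \right)} = \frac{3}{8} + \frac{\left(T + T\right) \left(T + T\right)}{8} = \frac{3}{8} + \frac{2 T 2 T}{8} = \frac{3}{8} + \frac{4 T^{2}}{8} = \frac{3}{8} + \frac{T^{2}}{2}$)
$r = \frac{103}{1488}$ ($r = \frac{\frac{3}{8} + \frac{\left(-5\right)^{2}}{2}}{186} = \left(\frac{3}{8} + \frac{1}{2} \cdot 25\right) \frac{1}{186} = \left(\frac{3}{8} + \frac{25}{2}\right) \frac{1}{186} = \frac{103}{8} \cdot \frac{1}{186} = \frac{103}{1488} \approx 0.06922$)
$X{\left(j \right)} = \frac{103 j}{1488}$
$\frac{1}{\sqrt{21295 - 16730} + X{\left(\left(-4 - 3\right)^{2} \right)}} = \frac{1}{\sqrt{21295 - 16730} + \frac{103 \left(-4 - 3\right)^{2}}{1488}} = \frac{1}{\sqrt{4565} + \frac{103 \left(-7\right)^{2}}{1488}} = \frac{1}{\sqrt{4565} + \frac{103}{1488} \cdot 49} = \frac{1}{\sqrt{4565} + \frac{5047}{1488}} = \frac{1}{\frac{5047}{1488} + \sqrt{4565}}$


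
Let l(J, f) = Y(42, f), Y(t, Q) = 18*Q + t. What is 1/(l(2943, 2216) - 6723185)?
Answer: -1/6683255 ≈ -1.4963e-7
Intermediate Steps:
Y(t, Q) = t + 18*Q
l(J, f) = 42 + 18*f
1/(l(2943, 2216) - 6723185) = 1/((42 + 18*2216) - 6723185) = 1/((42 + 39888) - 6723185) = 1/(39930 - 6723185) = 1/(-6683255) = -1/6683255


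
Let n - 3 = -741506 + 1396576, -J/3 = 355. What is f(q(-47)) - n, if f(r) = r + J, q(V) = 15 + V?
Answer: -656170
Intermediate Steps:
J = -1065 (J = -3*355 = -1065)
f(r) = -1065 + r (f(r) = r - 1065 = -1065 + r)
n = 655073 (n = 3 + (-741506 + 1396576) = 3 + 655070 = 655073)
f(q(-47)) - n = (-1065 + (15 - 47)) - 1*655073 = (-1065 - 32) - 655073 = -1097 - 655073 = -656170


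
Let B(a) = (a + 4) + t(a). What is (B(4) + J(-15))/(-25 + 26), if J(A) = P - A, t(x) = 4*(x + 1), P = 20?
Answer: 63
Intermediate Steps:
t(x) = 4 + 4*x (t(x) = 4*(1 + x) = 4 + 4*x)
J(A) = 20 - A
B(a) = 8 + 5*a (B(a) = (a + 4) + (4 + 4*a) = (4 + a) + (4 + 4*a) = 8 + 5*a)
(B(4) + J(-15))/(-25 + 26) = ((8 + 5*4) + (20 - 1*(-15)))/(-25 + 26) = ((8 + 20) + (20 + 15))/1 = (28 + 35)*1 = 63*1 = 63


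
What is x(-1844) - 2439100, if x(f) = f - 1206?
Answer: -2442150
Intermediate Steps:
x(f) = -1206 + f
x(-1844) - 2439100 = (-1206 - 1844) - 2439100 = -3050 - 2439100 = -2442150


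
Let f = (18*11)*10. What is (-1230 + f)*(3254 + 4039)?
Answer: 5469750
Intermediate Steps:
f = 1980 (f = 198*10 = 1980)
(-1230 + f)*(3254 + 4039) = (-1230 + 1980)*(3254 + 4039) = 750*7293 = 5469750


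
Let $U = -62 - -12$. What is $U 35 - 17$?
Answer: $-1767$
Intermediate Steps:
$U = -50$ ($U = -62 + 12 = -50$)
$U 35 - 17 = \left(-50\right) 35 - 17 = -1750 - 17 = -1767$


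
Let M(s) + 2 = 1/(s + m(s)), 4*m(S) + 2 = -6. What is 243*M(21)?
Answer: -8991/19 ≈ -473.21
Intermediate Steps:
m(S) = -2 (m(S) = -½ + (¼)*(-6) = -½ - 3/2 = -2)
M(s) = -2 + 1/(-2 + s) (M(s) = -2 + 1/(s - 2) = -2 + 1/(-2 + s))
243*M(21) = 243*((5 - 2*21)/(-2 + 21)) = 243*((5 - 42)/19) = 243*((1/19)*(-37)) = 243*(-37/19) = -8991/19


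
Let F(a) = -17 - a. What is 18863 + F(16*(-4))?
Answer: 18910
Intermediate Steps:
18863 + F(16*(-4)) = 18863 + (-17 - 16*(-4)) = 18863 + (-17 - 1*(-64)) = 18863 + (-17 + 64) = 18863 + 47 = 18910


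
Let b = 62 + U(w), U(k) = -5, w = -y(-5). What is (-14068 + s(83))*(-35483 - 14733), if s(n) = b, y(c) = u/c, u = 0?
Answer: 703576376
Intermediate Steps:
y(c) = 0 (y(c) = 0/c = 0)
w = 0 (w = -1*0 = 0)
b = 57 (b = 62 - 5 = 57)
s(n) = 57
(-14068 + s(83))*(-35483 - 14733) = (-14068 + 57)*(-35483 - 14733) = -14011*(-50216) = 703576376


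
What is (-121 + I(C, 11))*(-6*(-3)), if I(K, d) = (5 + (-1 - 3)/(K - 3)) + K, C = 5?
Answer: -2034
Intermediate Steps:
I(K, d) = 5 + K - 4/(-3 + K) (I(K, d) = (5 - 4/(-3 + K)) + K = 5 + K - 4/(-3 + K))
(-121 + I(C, 11))*(-6*(-3)) = (-121 + (-19 + 5**2 + 2*5)/(-3 + 5))*(-6*(-3)) = (-121 + (-19 + 25 + 10)/2)*18 = (-121 + (1/2)*16)*18 = (-121 + 8)*18 = -113*18 = -2034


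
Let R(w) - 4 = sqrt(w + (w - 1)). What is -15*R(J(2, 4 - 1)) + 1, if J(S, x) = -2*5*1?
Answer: -59 - 15*I*sqrt(21) ≈ -59.0 - 68.739*I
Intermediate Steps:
J(S, x) = -10 (J(S, x) = -10*1 = -10)
R(w) = 4 + sqrt(-1 + 2*w) (R(w) = 4 + sqrt(w + (w - 1)) = 4 + sqrt(w + (-1 + w)) = 4 + sqrt(-1 + 2*w))
-15*R(J(2, 4 - 1)) + 1 = -15*(4 + sqrt(-1 + 2*(-10))) + 1 = -15*(4 + sqrt(-1 - 20)) + 1 = -15*(4 + sqrt(-21)) + 1 = -15*(4 + I*sqrt(21)) + 1 = (-60 - 15*I*sqrt(21)) + 1 = -59 - 15*I*sqrt(21)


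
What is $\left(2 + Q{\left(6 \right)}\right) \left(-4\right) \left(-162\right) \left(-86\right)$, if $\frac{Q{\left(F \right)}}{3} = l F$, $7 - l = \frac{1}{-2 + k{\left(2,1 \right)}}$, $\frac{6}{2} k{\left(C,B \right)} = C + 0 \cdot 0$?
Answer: $-7885512$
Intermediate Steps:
$k{\left(C,B \right)} = \frac{C}{3}$ ($k{\left(C,B \right)} = \frac{C + 0 \cdot 0}{3} = \frac{C + 0}{3} = \frac{C}{3}$)
$l = \frac{31}{4}$ ($l = 7 - \frac{1}{-2 + \frac{1}{3} \cdot 2} = 7 - \frac{1}{-2 + \frac{2}{3}} = 7 - \frac{1}{- \frac{4}{3}} = 7 - - \frac{3}{4} = 7 + \frac{3}{4} = \frac{31}{4} \approx 7.75$)
$Q{\left(F \right)} = \frac{93 F}{4}$ ($Q{\left(F \right)} = 3 \frac{31 F}{4} = \frac{93 F}{4}$)
$\left(2 + Q{\left(6 \right)}\right) \left(-4\right) \left(-162\right) \left(-86\right) = \left(2 + \frac{93}{4} \cdot 6\right) \left(-4\right) \left(-162\right) \left(-86\right) = \left(2 + \frac{279}{2}\right) \left(-4\right) \left(-162\right) \left(-86\right) = \frac{283}{2} \left(-4\right) \left(-162\right) \left(-86\right) = \left(-566\right) \left(-162\right) \left(-86\right) = 91692 \left(-86\right) = -7885512$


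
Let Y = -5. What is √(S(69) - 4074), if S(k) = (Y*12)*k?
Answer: 37*I*√6 ≈ 90.631*I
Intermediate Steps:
S(k) = -60*k (S(k) = (-5*12)*k = -60*k)
√(S(69) - 4074) = √(-60*69 - 4074) = √(-4140 - 4074) = √(-8214) = 37*I*√6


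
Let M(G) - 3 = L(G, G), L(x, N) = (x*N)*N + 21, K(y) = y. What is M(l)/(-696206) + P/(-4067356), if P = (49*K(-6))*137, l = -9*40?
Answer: 47448626426181/707929412834 ≈ 67.025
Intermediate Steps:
l = -360
L(x, N) = 21 + x*N² (L(x, N) = (N*x)*N + 21 = x*N² + 21 = 21 + x*N²)
M(G) = 24 + G³ (M(G) = 3 + (21 + G*G²) = 3 + (21 + G³) = 24 + G³)
P = -40278 (P = (49*(-6))*137 = -294*137 = -40278)
M(l)/(-696206) + P/(-4067356) = (24 + (-360)³)/(-696206) - 40278/(-4067356) = (24 - 46656000)*(-1/696206) - 40278*(-1/4067356) = -46655976*(-1/696206) + 20139/2033678 = 23327988/348103 + 20139/2033678 = 47448626426181/707929412834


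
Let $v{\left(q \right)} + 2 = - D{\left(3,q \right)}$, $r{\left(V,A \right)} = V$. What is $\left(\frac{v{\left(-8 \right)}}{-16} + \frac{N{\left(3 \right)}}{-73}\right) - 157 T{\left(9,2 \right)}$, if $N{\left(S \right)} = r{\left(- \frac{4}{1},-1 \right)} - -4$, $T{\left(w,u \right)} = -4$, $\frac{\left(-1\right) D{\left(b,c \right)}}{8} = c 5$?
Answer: $\frac{5185}{8} \approx 648.13$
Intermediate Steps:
$D{\left(b,c \right)} = - 40 c$ ($D{\left(b,c \right)} = - 8 c 5 = - 8 \cdot 5 c = - 40 c$)
$v{\left(q \right)} = -2 + 40 q$ ($v{\left(q \right)} = -2 - - 40 q = -2 + 40 q$)
$N{\left(S \right)} = 0$ ($N{\left(S \right)} = - \frac{4}{1} - -4 = \left(-4\right) 1 + 4 = -4 + 4 = 0$)
$\left(\frac{v{\left(-8 \right)}}{-16} + \frac{N{\left(3 \right)}}{-73}\right) - 157 T{\left(9,2 \right)} = \left(\frac{-2 + 40 \left(-8\right)}{-16} + \frac{0}{-73}\right) - -628 = \left(\left(-2 - 320\right) \left(- \frac{1}{16}\right) + 0 \left(- \frac{1}{73}\right)\right) + 628 = \left(\left(-322\right) \left(- \frac{1}{16}\right) + 0\right) + 628 = \left(\frac{161}{8} + 0\right) + 628 = \frac{161}{8} + 628 = \frac{5185}{8}$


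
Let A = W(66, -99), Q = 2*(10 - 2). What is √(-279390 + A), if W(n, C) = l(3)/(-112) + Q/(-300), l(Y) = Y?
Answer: I*√49284410133/420 ≈ 528.57*I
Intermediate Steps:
Q = 16 (Q = 2*8 = 16)
W(n, C) = -673/8400 (W(n, C) = 3/(-112) + 16/(-300) = 3*(-1/112) + 16*(-1/300) = -3/112 - 4/75 = -673/8400)
A = -673/8400 ≈ -0.080119
√(-279390 + A) = √(-279390 - 673/8400) = √(-2346876673/8400) = I*√49284410133/420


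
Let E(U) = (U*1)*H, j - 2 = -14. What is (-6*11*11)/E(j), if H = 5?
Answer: 121/10 ≈ 12.100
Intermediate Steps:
j = -12 (j = 2 - 14 = -12)
E(U) = 5*U (E(U) = (U*1)*5 = U*5 = 5*U)
(-6*11*11)/E(j) = (-6*11*11)/((5*(-12))) = -66*11/(-60) = -726*(-1/60) = 121/10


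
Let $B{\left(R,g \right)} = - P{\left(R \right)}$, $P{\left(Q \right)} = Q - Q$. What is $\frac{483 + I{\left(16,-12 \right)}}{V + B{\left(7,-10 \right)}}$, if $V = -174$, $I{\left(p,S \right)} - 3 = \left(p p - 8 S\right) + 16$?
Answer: $- \frac{427}{87} \approx -4.908$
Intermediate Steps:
$I{\left(p,S \right)} = 19 + p^{2} - 8 S$ ($I{\left(p,S \right)} = 3 - \left(-16 + 8 S - p p\right) = 3 - \left(-16 - p^{2} + 8 S\right) = 3 + \left(16 + p^{2} - 8 S\right) = 19 + p^{2} - 8 S$)
$P{\left(Q \right)} = 0$
$B{\left(R,g \right)} = 0$ ($B{\left(R,g \right)} = \left(-1\right) 0 = 0$)
$\frac{483 + I{\left(16,-12 \right)}}{V + B{\left(7,-10 \right)}} = \frac{483 + \left(19 + 16^{2} - -96\right)}{-174 + 0} = \frac{483 + \left(19 + 256 + 96\right)}{-174} = \left(483 + 371\right) \left(- \frac{1}{174}\right) = 854 \left(- \frac{1}{174}\right) = - \frac{427}{87}$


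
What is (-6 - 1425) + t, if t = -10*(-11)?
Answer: -1321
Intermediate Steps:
t = 110
(-6 - 1425) + t = (-6 - 1425) + 110 = -1431 + 110 = -1321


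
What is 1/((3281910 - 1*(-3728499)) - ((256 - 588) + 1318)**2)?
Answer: 1/6038213 ≈ 1.6561e-7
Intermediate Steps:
1/((3281910 - 1*(-3728499)) - ((256 - 588) + 1318)**2) = 1/((3281910 + 3728499) - (-332 + 1318)**2) = 1/(7010409 - 1*986**2) = 1/(7010409 - 1*972196) = 1/(7010409 - 972196) = 1/6038213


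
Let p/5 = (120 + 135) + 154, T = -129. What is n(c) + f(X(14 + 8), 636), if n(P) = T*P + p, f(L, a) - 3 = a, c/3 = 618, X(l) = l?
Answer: -236482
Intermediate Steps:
p = 2045 (p = 5*((120 + 135) + 154) = 5*(255 + 154) = 5*409 = 2045)
c = 1854 (c = 3*618 = 1854)
f(L, a) = 3 + a
n(P) = 2045 - 129*P (n(P) = -129*P + 2045 = 2045 - 129*P)
n(c) + f(X(14 + 8), 636) = (2045 - 129*1854) + (3 + 636) = (2045 - 239166) + 639 = -237121 + 639 = -236482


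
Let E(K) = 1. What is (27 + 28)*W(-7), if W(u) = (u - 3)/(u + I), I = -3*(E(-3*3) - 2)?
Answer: 275/2 ≈ 137.50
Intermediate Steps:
I = 3 (I = -3*(1 - 2) = -3*(-1) = 3)
W(u) = (-3 + u)/(3 + u) (W(u) = (u - 3)/(u + 3) = (-3 + u)/(3 + u))
(27 + 28)*W(-7) = (27 + 28)*((-3 - 7)/(3 - 7)) = 55*(-10/(-4)) = 55*(-¼*(-10)) = 55*(5/2) = 275/2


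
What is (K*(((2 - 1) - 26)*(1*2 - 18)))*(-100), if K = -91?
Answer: 3640000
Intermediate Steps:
(K*(((2 - 1) - 26)*(1*2 - 18)))*(-100) = -91*((2 - 1) - 26)*(1*2 - 18)*(-100) = -91*(1 - 26)*(2 - 18)*(-100) = -(-2275)*(-16)*(-100) = -91*400*(-100) = -36400*(-100) = 3640000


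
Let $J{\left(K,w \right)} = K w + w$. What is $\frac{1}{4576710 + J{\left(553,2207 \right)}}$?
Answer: $\frac{1}{5799388} \approx 1.7243 \cdot 10^{-7}$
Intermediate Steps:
$J{\left(K,w \right)} = w + K w$
$\frac{1}{4576710 + J{\left(553,2207 \right)}} = \frac{1}{4576710 + 2207 \left(1 + 553\right)} = \frac{1}{4576710 + 2207 \cdot 554} = \frac{1}{4576710 + 1222678} = \frac{1}{5799388}$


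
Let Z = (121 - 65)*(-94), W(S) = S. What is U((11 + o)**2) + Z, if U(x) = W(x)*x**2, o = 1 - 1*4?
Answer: 256880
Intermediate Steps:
o = -3 (o = 1 - 4 = -3)
U(x) = x**3 (U(x) = x*x**2 = x**3)
Z = -5264 (Z = 56*(-94) = -5264)
U((11 + o)**2) + Z = ((11 - 3)**2)**3 - 5264 = (8**2)**3 - 5264 = 64**3 - 5264 = 262144 - 5264 = 256880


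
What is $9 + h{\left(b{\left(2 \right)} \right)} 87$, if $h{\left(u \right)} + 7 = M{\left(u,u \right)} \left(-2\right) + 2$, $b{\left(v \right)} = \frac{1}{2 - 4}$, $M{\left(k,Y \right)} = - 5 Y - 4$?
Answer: $-165$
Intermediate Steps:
$M{\left(k,Y \right)} = -4 - 5 Y$
$b{\left(v \right)} = - \frac{1}{2}$ ($b{\left(v \right)} = \frac{1}{-2} = - \frac{1}{2}$)
$h{\left(u \right)} = 3 + 10 u$ ($h{\left(u \right)} = -7 + \left(\left(-4 - 5 u\right) \left(-2\right) + 2\right) = -7 + \left(\left(8 + 10 u\right) + 2\right) = -7 + \left(10 + 10 u\right) = 3 + 10 u$)
$9 + h{\left(b{\left(2 \right)} \right)} 87 = 9 + \left(3 + 10 \left(- \frac{1}{2}\right)\right) 87 = 9 + \left(3 - 5\right) 87 = 9 - 174 = -165$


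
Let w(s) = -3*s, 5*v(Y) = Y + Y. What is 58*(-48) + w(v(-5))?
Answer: -2778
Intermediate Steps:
v(Y) = 2*Y/5 (v(Y) = (Y + Y)/5 = (2*Y)/5 = 2*Y/5)
58*(-48) + w(v(-5)) = 58*(-48) - 6*(-5)/5 = -2784 - 3*(-2) = -2784 + 6 = -2778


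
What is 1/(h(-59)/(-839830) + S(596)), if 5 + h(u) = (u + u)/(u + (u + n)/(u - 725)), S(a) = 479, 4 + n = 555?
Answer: 9815093210/4701429682897 ≈ 0.0020877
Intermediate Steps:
n = 551 (n = -4 + 555 = 551)
h(u) = -5 + 2*u/(u + (551 + u)/(-725 + u)) (h(u) = -5 + (u + u)/(u + (u + 551)/(u - 725)) = -5 + (2*u)/(u + (551 + u)/(-725 + u)) = -5 + 2*u/(u + (551 + u)/(-725 + u)))
1/(h(-59)/(-839830) + S(596)) = 1/(((-2755 - 3*(-59)**2 + 2170*(-59))/(551 + (-59)**2 - 724*(-59)))/(-839830) + 479) = 1/(((-2755 - 3*3481 - 128030)/(551 + 3481 + 42716))*(-1/839830) + 479) = 1/(((-2755 - 10443 - 128030)/46748)*(-1/839830) + 479) = 1/(((1/46748)*(-141228))*(-1/839830) + 479) = 1/(-35307/11687*(-1/839830) + 479) = 1/(35307/9815093210 + 479) = 1/(4701429682897/9815093210) = 9815093210/4701429682897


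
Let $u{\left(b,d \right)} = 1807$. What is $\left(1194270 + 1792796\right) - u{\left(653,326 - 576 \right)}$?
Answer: $2985259$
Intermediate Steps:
$\left(1194270 + 1792796\right) - u{\left(653,326 - 576 \right)} = \left(1194270 + 1792796\right) - 1807 = 2987066 - 1807 = 2985259$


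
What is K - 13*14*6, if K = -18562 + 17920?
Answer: -1734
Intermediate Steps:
K = -642
K - 13*14*6 = -642 - 13*14*6 = -642 - 182*6 = -642 - 1*1092 = -642 - 1092 = -1734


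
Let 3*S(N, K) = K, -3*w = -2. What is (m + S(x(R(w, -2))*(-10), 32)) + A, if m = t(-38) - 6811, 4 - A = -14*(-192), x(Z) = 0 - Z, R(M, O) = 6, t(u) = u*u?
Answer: -24121/3 ≈ -8040.3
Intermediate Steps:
t(u) = u**2
w = 2/3 (w = -1/3*(-2) = 2/3 ≈ 0.66667)
x(Z) = -Z
A = -2684 (A = 4 - (-14)*(-192) = 4 - 1*2688 = 4 - 2688 = -2684)
m = -5367 (m = (-38)**2 - 6811 = 1444 - 6811 = -5367)
S(N, K) = K/3
(m + S(x(R(w, -2))*(-10), 32)) + A = (-5367 + (1/3)*32) - 2684 = (-5367 + 32/3) - 2684 = -16069/3 - 2684 = -24121/3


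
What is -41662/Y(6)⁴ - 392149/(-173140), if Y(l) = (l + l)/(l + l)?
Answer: -7212966531/173140 ≈ -41660.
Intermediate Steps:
Y(l) = 1 (Y(l) = (2*l)/((2*l)) = (2*l)*(1/(2*l)) = 1)
-41662/Y(6)⁴ - 392149/(-173140) = -41662/(1⁴) - 392149/(-173140) = -41662/1 - 392149*(-1/173140) = -41662*1 + 392149/173140 = -41662 + 392149/173140 = -7212966531/173140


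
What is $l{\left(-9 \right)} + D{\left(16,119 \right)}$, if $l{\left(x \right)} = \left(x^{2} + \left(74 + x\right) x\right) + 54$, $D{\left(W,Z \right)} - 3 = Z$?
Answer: $-328$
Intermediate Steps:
$D{\left(W,Z \right)} = 3 + Z$
$l{\left(x \right)} = 54 + x^{2} + x \left(74 + x\right)$ ($l{\left(x \right)} = \left(x^{2} + x \left(74 + x\right)\right) + 54 = 54 + x^{2} + x \left(74 + x\right)$)
$l{\left(-9 \right)} + D{\left(16,119 \right)} = \left(54 + 2 \left(-9\right)^{2} + 74 \left(-9\right)\right) + \left(3 + 119\right) = \left(54 + 2 \cdot 81 - 666\right) + 122 = \left(54 + 162 - 666\right) + 122 = -450 + 122 = -328$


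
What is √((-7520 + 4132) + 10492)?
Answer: 8*√111 ≈ 84.285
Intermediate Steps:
√((-7520 + 4132) + 10492) = √(-3388 + 10492) = √7104 = 8*√111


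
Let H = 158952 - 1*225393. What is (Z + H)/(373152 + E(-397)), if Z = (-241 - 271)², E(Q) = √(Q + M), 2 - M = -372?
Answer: 3175085472/6054018049 - 195703*I*√23/139242415127 ≈ 0.52446 - 6.7405e-6*I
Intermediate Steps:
M = 374 (M = 2 - 1*(-372) = 2 + 372 = 374)
E(Q) = √(374 + Q) (E(Q) = √(Q + 374) = √(374 + Q))
H = -66441 (H = 158952 - 225393 = -66441)
Z = 262144 (Z = (-512)² = 262144)
(Z + H)/(373152 + E(-397)) = (262144 - 66441)/(373152 + √(374 - 397)) = 195703/(373152 + √(-23)) = 195703/(373152 + I*√23)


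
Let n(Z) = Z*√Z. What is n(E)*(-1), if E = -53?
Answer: 53*I*√53 ≈ 385.85*I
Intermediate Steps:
n(Z) = Z^(3/2)
n(E)*(-1) = (-53)^(3/2)*(-1) = -53*I*√53*(-1) = 53*I*√53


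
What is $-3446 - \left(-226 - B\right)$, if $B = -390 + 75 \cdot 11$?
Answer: $-2785$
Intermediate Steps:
$B = 435$ ($B = -390 + 825 = 435$)
$-3446 - \left(-226 - B\right) = -3446 - \left(-226 - 435\right) = -3446 - -661 = -3446 + 661 = -2785$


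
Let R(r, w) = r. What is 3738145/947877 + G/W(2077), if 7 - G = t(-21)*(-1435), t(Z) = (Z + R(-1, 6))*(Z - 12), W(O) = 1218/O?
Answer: 32556696900981/18325622 ≈ 1.7766e+6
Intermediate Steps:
t(Z) = (-1 + Z)*(-12 + Z) (t(Z) = (Z - 1)*(Z - 12) = (-1 + Z)*(-12 + Z))
G = 1041817 (G = 7 - (12 + (-21)² - 13*(-21))*(-1435) = 7 - (12 + 441 + 273)*(-1435) = 7 - 726*(-1435) = 7 - 1*(-1041810) = 7 + 1041810 = 1041817)
3738145/947877 + G/W(2077) = 3738145/947877 + 1041817/((1218/2077)) = 3738145*(1/947877) + 1041817/((1218*(1/2077))) = 3738145/947877 + 1041817/(1218/2077) = 3738145/947877 + 1041817*(2077/1218) = 3738145/947877 + 309121987/174 = 32556696900981/18325622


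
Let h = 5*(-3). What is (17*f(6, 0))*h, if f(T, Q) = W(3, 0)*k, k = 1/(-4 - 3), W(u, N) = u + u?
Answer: 1530/7 ≈ 218.57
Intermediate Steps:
W(u, N) = 2*u
k = -⅐ (k = 1/(-7) = -⅐ ≈ -0.14286)
h = -15
f(T, Q) = -6/7 (f(T, Q) = (2*3)*(-⅐) = 6*(-⅐) = -6/7)
(17*f(6, 0))*h = (17*(-6/7))*(-15) = -102/7*(-15) = 1530/7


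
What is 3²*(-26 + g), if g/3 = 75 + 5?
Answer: 1926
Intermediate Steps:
g = 240 (g = 3*(75 + 5) = 3*80 = 240)
3²*(-26 + g) = 3²*(-26 + 240) = 9*214 = 1926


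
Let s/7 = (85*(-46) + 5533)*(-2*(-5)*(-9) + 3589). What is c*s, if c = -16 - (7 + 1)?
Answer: -954051336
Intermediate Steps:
c = -24 (c = -16 - 8 = -24)
s = 39752139 (s = 7*((85*(-46) + 5533)*(-2*(-5)*(-9) + 3589)) = 7*((-3910 + 5533)*(10*(-9) + 3589)) = 7*(1623*(-90 + 3589)) = 7*(1623*3499) = 7*5678877 = 39752139)
c*s = -24*39752139 = -954051336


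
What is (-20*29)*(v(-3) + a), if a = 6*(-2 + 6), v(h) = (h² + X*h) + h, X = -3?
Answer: -22620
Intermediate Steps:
v(h) = h² - 2*h (v(h) = (h² - 3*h) + h = h² - 2*h)
a = 24 (a = 6*4 = 24)
(-20*29)*(v(-3) + a) = (-20*29)*(-3*(-2 - 3) + 24) = -580*(-3*(-5) + 24) = -580*(15 + 24) = -580*39 = -22620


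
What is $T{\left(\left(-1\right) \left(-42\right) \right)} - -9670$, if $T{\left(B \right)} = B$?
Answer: $9712$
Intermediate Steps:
$T{\left(\left(-1\right) \left(-42\right) \right)} - -9670 = \left(-1\right) \left(-42\right) - -9670 = 42 + 9670 = 9712$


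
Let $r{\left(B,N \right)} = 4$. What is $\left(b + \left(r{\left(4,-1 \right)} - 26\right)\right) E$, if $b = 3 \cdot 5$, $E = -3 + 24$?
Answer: $-147$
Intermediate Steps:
$E = 21$
$b = 15$
$\left(b + \left(r{\left(4,-1 \right)} - 26\right)\right) E = \left(15 + \left(4 - 26\right)\right) 21 = \left(15 - 22\right) 21 = \left(-7\right) 21 = -147$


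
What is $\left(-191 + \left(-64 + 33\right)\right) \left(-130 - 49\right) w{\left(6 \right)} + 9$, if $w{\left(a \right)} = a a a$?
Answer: $8583417$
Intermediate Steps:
$w{\left(a \right)} = a^{3}$ ($w{\left(a \right)} = a^{2} a = a^{3}$)
$\left(-191 + \left(-64 + 33\right)\right) \left(-130 - 49\right) w{\left(6 \right)} + 9 = \left(-191 + \left(-64 + 33\right)\right) \left(-130 - 49\right) 6^{3} + 9 = \left(-191 - 31\right) \left(-179\right) 216 + 9 = \left(-222\right) \left(-179\right) 216 + 9 = 39738 \cdot 216 + 9 = 8583408 + 9 = 8583417$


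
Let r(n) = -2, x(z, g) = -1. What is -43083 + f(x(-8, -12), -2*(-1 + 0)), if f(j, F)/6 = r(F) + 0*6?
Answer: -43095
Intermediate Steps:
f(j, F) = -12 (f(j, F) = 6*(-2 + 0*6) = 6*(-2 + 0) = 6*(-2) = -12)
-43083 + f(x(-8, -12), -2*(-1 + 0)) = -43083 - 12 = -43095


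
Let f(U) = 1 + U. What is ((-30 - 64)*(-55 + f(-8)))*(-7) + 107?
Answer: -40689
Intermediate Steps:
((-30 - 64)*(-55 + f(-8)))*(-7) + 107 = ((-30 - 64)*(-55 + (1 - 8)))*(-7) + 107 = -94*(-55 - 7)*(-7) + 107 = -94*(-62)*(-7) + 107 = 5828*(-7) + 107 = -40796 + 107 = -40689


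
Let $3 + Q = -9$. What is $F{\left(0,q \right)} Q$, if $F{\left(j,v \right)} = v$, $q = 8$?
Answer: $-96$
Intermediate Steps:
$Q = -12$ ($Q = -3 - 9 = -12$)
$F{\left(0,q \right)} Q = 8 \left(-12\right) = -96$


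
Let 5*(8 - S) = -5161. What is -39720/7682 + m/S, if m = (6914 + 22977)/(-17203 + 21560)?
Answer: -449468577365/87039967637 ≈ -5.1639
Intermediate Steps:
S = 5201/5 (S = 8 - ⅕*(-5161) = 8 + 5161/5 = 5201/5 ≈ 1040.2)
m = 29891/4357 ≈ 6.8605
-39720/7682 + m/S = -39720/7682 + 29891/(4357*(5201/5)) = -39720*1/7682 + (29891/4357)*(5/5201) = -19860/3841 + 149455/22660757 = -449468577365/87039967637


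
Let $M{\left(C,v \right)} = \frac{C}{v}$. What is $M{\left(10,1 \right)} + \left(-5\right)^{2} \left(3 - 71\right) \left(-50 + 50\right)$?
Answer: $10$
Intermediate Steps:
$M{\left(10,1 \right)} + \left(-5\right)^{2} \left(3 - 71\right) \left(-50 + 50\right) = \frac{10}{1} + \left(-5\right)^{2} \left(3 - 71\right) \left(-50 + 50\right) = 10 \cdot 1 + 25 \left(\left(-68\right) 0\right) = 10 + 25 \cdot 0 = 10 + 0 = 10$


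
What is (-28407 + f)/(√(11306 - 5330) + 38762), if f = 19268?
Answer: -177122959/751243334 + 27417*√166/751243334 ≈ -0.23530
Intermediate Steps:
(-28407 + f)/(√(11306 - 5330) + 38762) = (-28407 + 19268)/(√(11306 - 5330) + 38762) = -9139/(√5976 + 38762) = -9139/(6*√166 + 38762) = -9139/(38762 + 6*√166)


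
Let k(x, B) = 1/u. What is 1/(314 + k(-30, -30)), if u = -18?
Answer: 18/5651 ≈ 0.0031853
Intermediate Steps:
k(x, B) = -1/18 (k(x, B) = 1/(-18) = 1*(-1/18) = -1/18)
1/(314 + k(-30, -30)) = 1/(314 - 1/18) = 1/(5651/18) = 18/5651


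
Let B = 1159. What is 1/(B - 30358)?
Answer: -1/29199 ≈ -3.4248e-5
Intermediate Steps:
1/(B - 30358) = 1/(1159 - 30358) = 1/(-29199) = -1/29199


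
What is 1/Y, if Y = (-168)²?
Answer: 1/28224 ≈ 3.5431e-5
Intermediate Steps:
Y = 28224
1/Y = 1/28224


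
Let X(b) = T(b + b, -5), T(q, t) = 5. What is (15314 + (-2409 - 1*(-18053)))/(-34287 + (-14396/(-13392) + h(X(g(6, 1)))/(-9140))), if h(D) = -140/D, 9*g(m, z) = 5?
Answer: -236834272440/262293474509 ≈ -0.90294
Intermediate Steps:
g(m, z) = 5/9 (g(m, z) = (⅑)*5 = 5/9)
X(b) = 5
(15314 + (-2409 - 1*(-18053)))/(-34287 + (-14396/(-13392) + h(X(g(6, 1)))/(-9140))) = (15314 + (-2409 - 1*(-18053)))/(-34287 + (-14396/(-13392) - 140/5/(-9140))) = (15314 + (-2409 + 18053))/(-34287 + (-14396*(-1/13392) - 140*⅕*(-1/9140))) = (15314 + 15644)/(-34287 + (3599/3348 - 28*(-1/9140))) = 30958/(-34287 + (3599/3348 + 7/2285)) = 30958/(-34287 + 8247151/7650180) = 30958/(-262293474509/7650180) = 30958*(-7650180/262293474509) = -236834272440/262293474509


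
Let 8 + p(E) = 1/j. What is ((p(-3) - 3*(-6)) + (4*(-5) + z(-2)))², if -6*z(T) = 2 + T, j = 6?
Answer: 3481/36 ≈ 96.694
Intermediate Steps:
z(T) = -⅓ - T/6 (z(T) = -(2 + T)/6 = -⅓ - T/6)
p(E) = -47/6 (p(E) = -8 + 1/6 = -8 + 1*(⅙) = -8 + ⅙ = -47/6)
((p(-3) - 3*(-6)) + (4*(-5) + z(-2)))² = ((-47/6 - 3*(-6)) + (4*(-5) + (-⅓ - ⅙*(-2))))² = ((-47/6 + 18) + (-20 + (-⅓ + ⅓)))² = (61/6 + (-20 + 0))² = (61/6 - 20)² = (-59/6)² = 3481/36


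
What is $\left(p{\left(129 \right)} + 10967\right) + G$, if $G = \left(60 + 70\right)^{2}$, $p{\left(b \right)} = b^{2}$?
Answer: $44508$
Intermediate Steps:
$G = 16900$ ($G = 130^{2} = 16900$)
$\left(p{\left(129 \right)} + 10967\right) + G = \left(129^{2} + 10967\right) + 16900 = \left(16641 + 10967\right) + 16900 = 27608 + 16900 = 44508$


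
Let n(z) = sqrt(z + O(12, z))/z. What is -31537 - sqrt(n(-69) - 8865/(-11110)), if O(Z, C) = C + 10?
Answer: -31537 - sqrt(18756464166 - 2725380768*I*sqrt(2))/153318 ≈ -31538.0 + 0.091303*I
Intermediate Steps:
O(Z, C) = 10 + C
n(z) = sqrt(10 + 2*z)/z (n(z) = sqrt(z + (10 + z))/z = sqrt(10 + 2*z)/z)
-31537 - sqrt(n(-69) - 8865/(-11110)) = -31537 - sqrt(sqrt(10 + 2*(-69))/(-69) - 8865/(-11110)) = -31537 - sqrt(-sqrt(10 - 138)/69 - 8865*(-1/11110)) = -31537 - sqrt(-8*I*sqrt(2)/69 + 1773/2222) = -31537 - sqrt(1773/2222 - 8*I*sqrt(2)/69)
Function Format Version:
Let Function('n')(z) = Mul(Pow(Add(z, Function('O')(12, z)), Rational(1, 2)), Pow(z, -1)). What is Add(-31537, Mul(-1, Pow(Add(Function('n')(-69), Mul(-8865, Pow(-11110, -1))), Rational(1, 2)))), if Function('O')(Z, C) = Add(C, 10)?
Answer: Add(-31537, Mul(Rational(-1, 153318), Pow(Add(18756464166, Mul(-2725380768, I, Pow(2, Rational(1, 2)))), Rational(1, 2)))) ≈ Add(-31538., Mul(0.091303, I))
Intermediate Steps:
Function('O')(Z, C) = Add(10, C)
Function('n')(z) = Mul(Pow(z, -1), Pow(Add(10, Mul(2, z)), Rational(1, 2))) (Function('n')(z) = Mul(Pow(Add(z, Add(10, z)), Rational(1, 2)), Pow(z, -1)) = Mul(Pow(Add(10, Mul(2, z)), Rational(1, 2)), Pow(z, -1)) = Mul(Pow(z, -1), Pow(Add(10, Mul(2, z)), Rational(1, 2))))
Add(-31537, Mul(-1, Pow(Add(Function('n')(-69), Mul(-8865, Pow(-11110, -1))), Rational(1, 2)))) = Add(-31537, Mul(-1, Pow(Add(Mul(Pow(-69, -1), Pow(Add(10, Mul(2, -69)), Rational(1, 2))), Mul(-8865, Pow(-11110, -1))), Rational(1, 2)))) = Add(-31537, Mul(-1, Pow(Add(Mul(Rational(-1, 69), Pow(Add(10, -138), Rational(1, 2))), Mul(-8865, Rational(-1, 11110))), Rational(1, 2)))) = Add(-31537, Mul(-1, Pow(Add(Mul(Rational(-1, 69), Pow(-128, Rational(1, 2))), Rational(1773, 2222)), Rational(1, 2)))) = Add(-31537, Mul(-1, Pow(Add(Mul(Rational(-1, 69), Mul(8, I, Pow(2, Rational(1, 2)))), Rational(1773, 2222)), Rational(1, 2)))) = Add(-31537, Mul(-1, Pow(Add(Mul(Rational(-8, 69), I, Pow(2, Rational(1, 2))), Rational(1773, 2222)), Rational(1, 2)))) = Add(-31537, Mul(-1, Pow(Add(Rational(1773, 2222), Mul(Rational(-8, 69), I, Pow(2, Rational(1, 2)))), Rational(1, 2))))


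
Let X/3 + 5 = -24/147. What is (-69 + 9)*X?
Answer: 45540/49 ≈ 929.39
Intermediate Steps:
X = -759/49 (X = -15 + 3*(-24/147) = -15 + 3*(-24*1/147) = -15 + 3*(-8/49) = -15 - 24/49 = -759/49 ≈ -15.490)
(-69 + 9)*X = (-69 + 9)*(-759/49) = -60*(-759/49) = 45540/49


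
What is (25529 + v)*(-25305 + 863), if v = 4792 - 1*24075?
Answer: -152664732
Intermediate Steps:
v = -19283 (v = 4792 - 24075 = -19283)
(25529 + v)*(-25305 + 863) = (25529 - 19283)*(-25305 + 863) = 6246*(-24442) = -152664732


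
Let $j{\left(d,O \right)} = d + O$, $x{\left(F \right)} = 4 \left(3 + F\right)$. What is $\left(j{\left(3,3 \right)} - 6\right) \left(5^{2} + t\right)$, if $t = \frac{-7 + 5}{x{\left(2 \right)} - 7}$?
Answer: $0$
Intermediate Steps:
$x{\left(F \right)} = 12 + 4 F$
$j{\left(d,O \right)} = O + d$
$t = - \frac{2}{13}$ ($t = \frac{-7 + 5}{\left(12 + 4 \cdot 2\right) - 7} = - \frac{2}{\left(12 + 8\right) - 7} = - \frac{2}{20 - 7} = - \frac{2}{13} \approx -0.15385$)
$\left(j{\left(3,3 \right)} - 6\right) \left(5^{2} + t\right) = \left(\left(3 + 3\right) - 6\right) \left(5^{2} - \frac{2}{13}\right) = \left(6 - 6\right) \left(25 - \frac{2}{13}\right) = 0 \cdot \frac{323}{13} = 0$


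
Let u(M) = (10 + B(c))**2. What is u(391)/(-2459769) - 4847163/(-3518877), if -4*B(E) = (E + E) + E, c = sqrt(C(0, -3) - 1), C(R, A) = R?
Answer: 63586940677415/46163330983536 + 5*I/819923 ≈ 1.3774 + 6.0981e-6*I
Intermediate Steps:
c = I (c = sqrt(0 - 1) = sqrt(-1) = I ≈ 1.0*I)
B(E) = -3*E/4 (B(E) = -((E + E) + E)/4 = -(2*E + E)/4 = -3*E/4)
u(M) = (10 - 3*I/4)**2
u(391)/(-2459769) - 4847163/(-3518877) = (1591/16 - 15*I)/(-2459769) - 4847163/(-3518877) = (1591/16 - 15*I)*(-1/2459769) - 4847163*(-1/3518877) = (-1591/39356304 + 5*I/819923) + 1615721/1172959 = 63586940677415/46163330983536 + 5*I/819923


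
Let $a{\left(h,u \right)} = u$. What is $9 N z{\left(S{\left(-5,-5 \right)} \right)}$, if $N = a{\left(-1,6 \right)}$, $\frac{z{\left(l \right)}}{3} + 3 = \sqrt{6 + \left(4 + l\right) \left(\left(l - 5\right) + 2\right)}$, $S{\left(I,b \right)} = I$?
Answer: $-486 + 162 \sqrt{14} \approx 120.15$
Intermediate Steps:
$z{\left(l \right)} = -9 + 3 \sqrt{6 + \left(-3 + l\right) \left(4 + l\right)}$ ($z{\left(l \right)} = -9 + 3 \sqrt{6 + \left(4 + l\right) \left(\left(l - 5\right) + 2\right)} = -9 + 3 \sqrt{6 + \left(4 + l\right) \left(\left(-5 + l\right) + 2\right)} = -9 + 3 \sqrt{6 + \left(4 + l\right) \left(-3 + l\right)} = -9 + 3 \sqrt{6 + \left(-3 + l\right) \left(4 + l\right)}$)
$N = 6$
$9 N z{\left(S{\left(-5,-5 \right)} \right)} = 9 \cdot 6 \left(-9 + 3 \sqrt{-6 - 5 + \left(-5\right)^{2}}\right) = 54 \left(-9 + 3 \sqrt{-6 - 5 + 25}\right) = 54 \left(-9 + 3 \sqrt{14}\right) = -486 + 162 \sqrt{14}$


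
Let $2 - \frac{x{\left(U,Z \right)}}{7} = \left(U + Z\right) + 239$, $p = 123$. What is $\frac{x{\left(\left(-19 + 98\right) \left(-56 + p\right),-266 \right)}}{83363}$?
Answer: $- \frac{5264}{11909} \approx -0.44202$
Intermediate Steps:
$x{\left(U,Z \right)} = -1659 - 7 U - 7 Z$ ($x{\left(U,Z \right)} = 14 - 7 \left(\left(U + Z\right) + 239\right) = 14 - 7 \left(239 + U + Z\right) = 14 - \left(1673 + 7 U + 7 Z\right) = -1659 - 7 U - 7 Z$)
$\frac{x{\left(\left(-19 + 98\right) \left(-56 + p\right),-266 \right)}}{83363} = \frac{-1659 - 7 \left(-19 + 98\right) \left(-56 + 123\right) - -1862}{83363} = \left(-1659 - 7 \cdot 79 \cdot 67 + 1862\right) \frac{1}{83363} = \left(-1659 - 37051 + 1862\right) \frac{1}{83363} = \left(-36848\right) \frac{1}{83363} = - \frac{5264}{11909}$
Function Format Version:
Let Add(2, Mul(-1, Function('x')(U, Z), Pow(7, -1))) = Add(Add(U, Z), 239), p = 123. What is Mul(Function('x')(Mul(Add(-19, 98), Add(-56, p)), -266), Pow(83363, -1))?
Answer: Rational(-5264, 11909) ≈ -0.44202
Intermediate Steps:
Function('x')(U, Z) = Add(-1659, Mul(-7, U), Mul(-7, Z)) (Function('x')(U, Z) = Add(14, Mul(-7, Add(Add(U, Z), 239))) = Add(14, Mul(-7, Add(239, U, Z))) = Add(14, Add(-1673, Mul(-7, U), Mul(-7, Z))) = Add(-1659, Mul(-7, U), Mul(-7, Z)))
Mul(Function('x')(Mul(Add(-19, 98), Add(-56, p)), -266), Pow(83363, -1)) = Mul(Add(-1659, Mul(-7, Mul(Add(-19, 98), Add(-56, 123))), Mul(-7, -266)), Pow(83363, -1)) = Mul(Add(-1659, Mul(-7, Mul(79, 67)), 1862), Rational(1, 83363)) = Mul(Add(-1659, Mul(-7, 5293), 1862), Rational(1, 83363)) = Mul(Add(-1659, -37051, 1862), Rational(1, 83363)) = Mul(-36848, Rational(1, 83363)) = Rational(-5264, 11909)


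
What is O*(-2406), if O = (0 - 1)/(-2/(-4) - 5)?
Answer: -1604/3 ≈ -534.67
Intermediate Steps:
O = 2/9 (O = -1/(-2*(-1/4) - 5) = -1/(1/2 - 5) = -1/(-9/2) = -1*(-2/9) = 2/9 ≈ 0.22222)
O*(-2406) = (2/9)*(-2406) = -1604/3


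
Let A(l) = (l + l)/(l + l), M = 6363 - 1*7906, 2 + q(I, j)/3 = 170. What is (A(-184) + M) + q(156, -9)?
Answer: -1038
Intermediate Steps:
q(I, j) = 504 (q(I, j) = -6 + 3*170 = -6 + 510 = 504)
M = -1543 (M = 6363 - 7906 = -1543)
A(l) = 1 (A(l) = (2*l)/((2*l)) = (2*l)*(1/(2*l)) = 1)
(A(-184) + M) + q(156, -9) = (1 - 1543) + 504 = -1542 + 504 = -1038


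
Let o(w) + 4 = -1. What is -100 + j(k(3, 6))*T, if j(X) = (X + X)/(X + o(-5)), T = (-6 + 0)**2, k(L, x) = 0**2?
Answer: -100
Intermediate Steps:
o(w) = -5 (o(w) = -4 - 1 = -5)
k(L, x) = 0
T = 36 (T = (-6)**2 = 36)
j(X) = 2*X/(-5 + X) (j(X) = (X + X)/(X - 5) = (2*X)/(-5 + X) = 2*X/(-5 + X))
-100 + j(k(3, 6))*T = -100 + (2*0/(-5 + 0))*36 = -100 + (2*0/(-5))*36 = -100 + (2*0*(-1/5))*36 = -100 + 0*36 = -100 + 0 = -100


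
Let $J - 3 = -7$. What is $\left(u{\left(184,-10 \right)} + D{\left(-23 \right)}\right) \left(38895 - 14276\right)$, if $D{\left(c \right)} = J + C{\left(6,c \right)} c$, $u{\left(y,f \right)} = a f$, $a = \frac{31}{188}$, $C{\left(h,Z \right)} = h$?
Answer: $- \frac{332430357}{94} \approx -3.5365 \cdot 10^{6}$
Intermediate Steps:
$J = -4$ ($J = 3 - 7 = -4$)
$a = \frac{31}{188}$ ($a = 31 \cdot \frac{1}{188} = \frac{31}{188} \approx 0.16489$)
$u{\left(y,f \right)} = \frac{31 f}{188}$
$D{\left(c \right)} = -4 + 6 c$
$\left(u{\left(184,-10 \right)} + D{\left(-23 \right)}\right) \left(38895 - 14276\right) = \left(\frac{31}{188} \left(-10\right) + \left(-4 + 6 \left(-23\right)\right)\right) \left(38895 - 14276\right) = \left(- \frac{155}{94} - 142\right) 24619 = \left(- \frac{13503}{94}\right) 24619 = - \frac{332430357}{94}$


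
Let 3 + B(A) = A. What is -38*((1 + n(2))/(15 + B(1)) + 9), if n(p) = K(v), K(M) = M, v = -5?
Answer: -4294/13 ≈ -330.31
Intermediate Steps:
B(A) = -3 + A
n(p) = -5
-38*((1 + n(2))/(15 + B(1)) + 9) = -38*((1 - 5)/(15 + (-3 + 1)) + 9) = -38*(-4/(15 - 2) + 9) = -38*(-4/13 + 9) = -38*113/13 = -4294/13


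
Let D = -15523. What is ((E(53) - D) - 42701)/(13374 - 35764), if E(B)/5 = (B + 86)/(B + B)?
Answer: 2880173/2373340 ≈ 1.2136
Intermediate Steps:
E(B) = 5*(86 + B)/(2*B) (E(B) = 5*((B + 86)/(B + B)) = 5*((86 + B)/((2*B))) = 5*((86 + B)*(1/(2*B))) = 5*((86 + B)/(2*B)) = 5*(86 + B)/(2*B))
((E(53) - D) - 42701)/(13374 - 35764) = (((5/2 + 215/53) - 1*(-15523)) - 42701)/(13374 - 35764) = (((5/2 + 215*(1/53)) + 15523) - 42701)/(-22390) = (((5/2 + 215/53) + 15523) - 42701)*(-1/22390) = ((695/106 + 15523) - 42701)*(-1/22390) = (1646133/106 - 42701)*(-1/22390) = -2880173/106*(-1/22390) = 2880173/2373340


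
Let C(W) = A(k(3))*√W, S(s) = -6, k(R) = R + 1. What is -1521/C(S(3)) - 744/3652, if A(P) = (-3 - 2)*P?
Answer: -186/913 - 507*I*√6/40 ≈ -0.20372 - 31.047*I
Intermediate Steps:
k(R) = 1 + R
A(P) = -5*P
C(W) = -20*√W (C(W) = (-5*(1 + 3))*√W = (-5*4)*√W = -20*√W)
-1521/C(S(3)) - 744/3652 = -1521*I*√6/120 - 744/3652 = -1521*I*√6/120 - 744*1/3652 = -1521*I*√6/120 - 186/913 = -507*I*√6/40 - 186/913 = -186/913 - 507*I*√6/40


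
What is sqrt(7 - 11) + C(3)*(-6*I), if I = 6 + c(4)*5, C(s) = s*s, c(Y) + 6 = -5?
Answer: 2646 + 2*I ≈ 2646.0 + 2.0*I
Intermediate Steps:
c(Y) = -11 (c(Y) = -6 - 5 = -11)
C(s) = s**2
I = -49 (I = 6 - 11*5 = 6 - 55 = -49)
sqrt(7 - 11) + C(3)*(-6*I) = sqrt(7 - 11) + 3**2*(-6*(-49)) = sqrt(-4) + 9*294 = 2*I + 2646 = 2646 + 2*I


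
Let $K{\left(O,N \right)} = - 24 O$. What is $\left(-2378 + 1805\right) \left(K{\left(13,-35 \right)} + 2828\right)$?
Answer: $-1441668$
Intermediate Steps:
$\left(-2378 + 1805\right) \left(K{\left(13,-35 \right)} + 2828\right) = \left(-2378 + 1805\right) \left(\left(-24\right) 13 + 2828\right) = - 573 \left(-312 + 2828\right) = \left(-573\right) 2516 = -1441668$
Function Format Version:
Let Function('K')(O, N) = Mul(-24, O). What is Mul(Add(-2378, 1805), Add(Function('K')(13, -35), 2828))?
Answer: -1441668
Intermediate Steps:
Mul(Add(-2378, 1805), Add(Function('K')(13, -35), 2828)) = Mul(Add(-2378, 1805), Add(Mul(-24, 13), 2828)) = Mul(-573, Add(-312, 2828)) = Mul(-573, 2516) = -1441668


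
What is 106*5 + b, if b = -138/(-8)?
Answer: 2189/4 ≈ 547.25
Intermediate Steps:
b = 69/4 (b = -138*(-⅛) = 69/4 ≈ 17.250)
106*5 + b = 106*5 + 69/4 = 530 + 69/4 = 2189/4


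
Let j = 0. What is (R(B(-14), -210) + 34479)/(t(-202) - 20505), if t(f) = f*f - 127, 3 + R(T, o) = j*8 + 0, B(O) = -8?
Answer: 2873/1681 ≈ 1.7091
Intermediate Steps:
R(T, o) = -3 (R(T, o) = -3 + (0*8 + 0) = -3 + (0 + 0) = -3 + 0 = -3)
t(f) = -127 + f² (t(f) = f² - 127 = -127 + f²)
(R(B(-14), -210) + 34479)/(t(-202) - 20505) = (-3 + 34479)/((-127 + (-202)²) - 20505) = 34476/((-127 + 40804) - 20505) = 34476/(40677 - 20505) = 34476/20172 = 34476*(1/20172) = 2873/1681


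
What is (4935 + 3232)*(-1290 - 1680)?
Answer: -24255990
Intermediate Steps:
(4935 + 3232)*(-1290 - 1680) = 8167*(-2970) = -24255990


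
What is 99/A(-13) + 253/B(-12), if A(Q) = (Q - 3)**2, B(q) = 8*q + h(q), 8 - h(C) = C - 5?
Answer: -57739/18176 ≈ -3.1767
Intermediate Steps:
h(C) = 13 - C (h(C) = 8 - (C - 5) = 8 - (-5 + C) = 8 + (5 - C) = 13 - C)
B(q) = 13 + 7*q (B(q) = 8*q + (13 - q) = 13 + 7*q)
A(Q) = (-3 + Q)**2
99/A(-13) + 253/B(-12) = 99/((-3 - 13)**2) + 253/(13 + 7*(-12)) = 99/((-16)**2) + 253/(13 - 84) = 99/256 + 253/(-71) = 99*(1/256) + 253*(-1/71) = 99/256 - 253/71 = -57739/18176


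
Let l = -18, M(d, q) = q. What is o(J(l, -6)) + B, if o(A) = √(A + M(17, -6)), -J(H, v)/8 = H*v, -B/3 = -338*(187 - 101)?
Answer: 87204 + I*√870 ≈ 87204.0 + 29.496*I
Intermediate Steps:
B = 87204 (B = -(-1014)*(187 - 101) = -(-1014)*86 = -3*(-29068) = 87204)
J(H, v) = -8*H*v
o(A) = √(-6 + A) (o(A) = √(A - 6) = √(-6 + A))
o(J(l, -6)) + B = √(-6 - 8*(-18)*(-6)) + 87204 = √(-6 - 864) + 87204 = √(-870) + 87204 = I*√870 + 87204 = 87204 + I*√870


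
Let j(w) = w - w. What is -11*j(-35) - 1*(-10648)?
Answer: 10648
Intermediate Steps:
j(w) = 0
-11*j(-35) - 1*(-10648) = -11*0 - 1*(-10648) = 0 + 10648 = 10648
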